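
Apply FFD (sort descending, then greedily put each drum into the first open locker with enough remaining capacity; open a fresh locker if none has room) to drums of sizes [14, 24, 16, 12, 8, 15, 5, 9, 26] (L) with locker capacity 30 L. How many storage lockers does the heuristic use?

Sorted descending: 26, 24, 16, 15, 14, 12, 9, 8, 5.
  26 → locker 1 (new)  [load 26/30]
  24 → locker 2 (new)  [load 24/30]
  16 → locker 3 (new)  [load 16/30]
  15 → locker 4 (new)  [load 15/30]
  14 → locker 3  [load 30/30]
  12 → locker 4  [load 27/30]
  9 → locker 5 (new)  [load 9/30]
  8 → locker 5  [load 17/30]
  5 → locker 2  [load 29/30]
5 storage lockers opened.

5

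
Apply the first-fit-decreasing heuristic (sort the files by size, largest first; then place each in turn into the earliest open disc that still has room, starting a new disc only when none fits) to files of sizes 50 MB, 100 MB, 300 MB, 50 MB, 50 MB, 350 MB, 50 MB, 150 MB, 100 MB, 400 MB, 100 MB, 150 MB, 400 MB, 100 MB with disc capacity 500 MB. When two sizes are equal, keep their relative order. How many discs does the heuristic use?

Sorted descending: 400, 400, 350, 300, 150, 150, 100, 100, 100, 100, 50, 50, 50, 50.
  400 → disc 1 (new)  [load 400/500]
  400 → disc 2 (new)  [load 400/500]
  350 → disc 3 (new)  [load 350/500]
  300 → disc 4 (new)  [load 300/500]
  150 → disc 3  [load 500/500]
  150 → disc 4  [load 450/500]
  100 → disc 1  [load 500/500]
  100 → disc 2  [load 500/500]
  100 → disc 5 (new)  [load 100/500]
  100 → disc 5  [load 200/500]
  50 → disc 4  [load 500/500]
  50 → disc 5  [load 250/500]
  50 → disc 5  [load 300/500]
  50 → disc 5  [load 350/500]
5 discs opened.

5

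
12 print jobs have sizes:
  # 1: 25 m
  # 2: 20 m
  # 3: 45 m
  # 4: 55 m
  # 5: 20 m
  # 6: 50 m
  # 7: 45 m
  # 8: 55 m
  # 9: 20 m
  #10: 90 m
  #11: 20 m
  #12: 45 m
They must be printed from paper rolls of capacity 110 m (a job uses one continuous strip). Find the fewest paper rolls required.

5

Total = 90 + 55 + 55 + 50 + 45 + 45 + 45 + 25 + 20 + 20 + 20 + 20 = 490 m.
Lower bound: ⌈490/110⌉ = 5 paper rolls.
A packing using 5 paper rolls:
  roll 1: 90 + 20 = 110
  roll 2: 55 + 55 = 110
  roll 3: 50 + 45 = 95
  roll 4: 45 + 45 + 20 = 110
  roll 5: 25 + 20 + 20 = 65
This matches the lower bound, so 5 is optimal.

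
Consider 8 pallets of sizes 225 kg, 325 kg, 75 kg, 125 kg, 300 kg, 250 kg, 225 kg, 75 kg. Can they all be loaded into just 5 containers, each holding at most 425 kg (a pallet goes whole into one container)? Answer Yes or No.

A valid assignment using 5 containers:
  container 1: 325 + 75 = 400
  container 2: 300 + 125 = 425
  container 3: 250 + 75 = 325
  container 4: 225 = 225
  container 5: 225 = 225
Every load is within 425 kg, so 5 containers suffice.

Yes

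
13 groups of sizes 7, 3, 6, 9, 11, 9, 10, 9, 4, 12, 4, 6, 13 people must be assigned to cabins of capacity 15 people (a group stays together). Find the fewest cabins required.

8

Total = 13 + 12 + 11 + 10 + 9 + 9 + 9 + 7 + 6 + 6 + 4 + 4 + 3 = 103 people.
Lower bound: ⌈103/15⌉ = 7 cabins.
A packing using 8 cabins:
  cabin 1: 13 = 13
  cabin 2: 12 + 3 = 15
  cabin 3: 11 + 4 = 15
  cabin 4: 10 + 4 = 14
  cabin 5: 9 + 6 = 15
  cabin 6: 9 + 6 = 15
  cabin 7: 9 = 9
  cabin 8: 7 = 7
No arrangement into 7 cabins stays within capacity, so 8 is optimal.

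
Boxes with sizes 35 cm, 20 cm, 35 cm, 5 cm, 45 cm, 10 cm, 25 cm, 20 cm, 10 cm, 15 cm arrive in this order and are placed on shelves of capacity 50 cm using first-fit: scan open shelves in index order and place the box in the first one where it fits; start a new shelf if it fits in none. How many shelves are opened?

  35 → shelf 1 (new)  [load 35/50]
  20 → shelf 2 (new)  [load 20/50]
  35 → shelf 3 (new)  [load 35/50]
  5 → shelf 1  [load 40/50]
  45 → shelf 4 (new)  [load 45/50]
  10 → shelf 1  [load 50/50]
  25 → shelf 2  [load 45/50]
  20 → shelf 5 (new)  [load 20/50]
  10 → shelf 3  [load 45/50]
  15 → shelf 5  [load 35/50]
5 shelves opened.

5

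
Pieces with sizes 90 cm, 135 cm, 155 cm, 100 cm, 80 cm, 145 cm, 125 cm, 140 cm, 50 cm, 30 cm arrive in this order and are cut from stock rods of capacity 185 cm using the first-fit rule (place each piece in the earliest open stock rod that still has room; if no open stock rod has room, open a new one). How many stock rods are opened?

  90 → stock rod 1 (new)  [load 90/185]
  135 → stock rod 2 (new)  [load 135/185]
  155 → stock rod 3 (new)  [load 155/185]
  100 → stock rod 4 (new)  [load 100/185]
  80 → stock rod 1  [load 170/185]
  145 → stock rod 5 (new)  [load 145/185]
  125 → stock rod 6 (new)  [load 125/185]
  140 → stock rod 7 (new)  [load 140/185]
  50 → stock rod 2  [load 185/185]
  30 → stock rod 3  [load 185/185]
7 stock rods opened.

7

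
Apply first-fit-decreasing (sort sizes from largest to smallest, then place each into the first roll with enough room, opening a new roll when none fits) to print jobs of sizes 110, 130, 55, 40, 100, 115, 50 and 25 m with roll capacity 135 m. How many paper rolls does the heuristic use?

6

Sorted descending: 130, 115, 110, 100, 55, 50, 40, 25.
  130 → roll 1 (new)  [load 130/135]
  115 → roll 2 (new)  [load 115/135]
  110 → roll 3 (new)  [load 110/135]
  100 → roll 4 (new)  [load 100/135]
  55 → roll 5 (new)  [load 55/135]
  50 → roll 5  [load 105/135]
  40 → roll 6 (new)  [load 40/135]
  25 → roll 3  [load 135/135]
6 paper rolls opened.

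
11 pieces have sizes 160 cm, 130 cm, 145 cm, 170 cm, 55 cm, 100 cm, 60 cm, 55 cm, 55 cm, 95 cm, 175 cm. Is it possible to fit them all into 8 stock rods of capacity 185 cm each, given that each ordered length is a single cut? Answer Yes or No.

Yes

A valid assignment using 8 stock rods:
  stock rod 1: 175 = 175
  stock rod 2: 170 = 170
  stock rod 3: 160 = 160
  stock rod 4: 145 = 145
  stock rod 5: 130 + 55 = 185
  stock rod 6: 100 + 60 = 160
  stock rod 7: 95 + 55 = 150
  stock rod 8: 55 = 55
Every load is within 185 cm, so 8 stock rods suffice.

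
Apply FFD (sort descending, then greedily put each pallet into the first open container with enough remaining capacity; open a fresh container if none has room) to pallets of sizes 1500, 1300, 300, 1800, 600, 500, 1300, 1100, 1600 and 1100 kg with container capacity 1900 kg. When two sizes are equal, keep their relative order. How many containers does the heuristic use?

Sorted descending: 1800, 1600, 1500, 1300, 1300, 1100, 1100, 600, 500, 300.
  1800 → container 1 (new)  [load 1800/1900]
  1600 → container 2 (new)  [load 1600/1900]
  1500 → container 3 (new)  [load 1500/1900]
  1300 → container 4 (new)  [load 1300/1900]
  1300 → container 5 (new)  [load 1300/1900]
  1100 → container 6 (new)  [load 1100/1900]
  1100 → container 7 (new)  [load 1100/1900]
  600 → container 4  [load 1900/1900]
  500 → container 5  [load 1800/1900]
  300 → container 2  [load 1900/1900]
7 containers opened.

7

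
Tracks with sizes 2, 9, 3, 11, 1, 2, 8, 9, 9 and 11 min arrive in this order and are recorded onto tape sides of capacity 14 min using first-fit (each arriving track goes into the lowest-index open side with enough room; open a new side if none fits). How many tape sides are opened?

  2 → side 1 (new)  [load 2/14]
  9 → side 1  [load 11/14]
  3 → side 1  [load 14/14]
  11 → side 2 (new)  [load 11/14]
  1 → side 2  [load 12/14]
  2 → side 2  [load 14/14]
  8 → side 3 (new)  [load 8/14]
  9 → side 4 (new)  [load 9/14]
  9 → side 5 (new)  [load 9/14]
  11 → side 6 (new)  [load 11/14]
6 tape sides opened.

6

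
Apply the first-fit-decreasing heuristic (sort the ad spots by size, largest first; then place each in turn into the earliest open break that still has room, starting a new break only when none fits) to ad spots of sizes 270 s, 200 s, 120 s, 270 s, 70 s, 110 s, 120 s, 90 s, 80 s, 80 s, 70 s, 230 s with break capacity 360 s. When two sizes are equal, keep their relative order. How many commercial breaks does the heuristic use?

5

Sorted descending: 270, 270, 230, 200, 120, 120, 110, 90, 80, 80, 70, 70.
  270 → break 1 (new)  [load 270/360]
  270 → break 2 (new)  [load 270/360]
  230 → break 3 (new)  [load 230/360]
  200 → break 4 (new)  [load 200/360]
  120 → break 3  [load 350/360]
  120 → break 4  [load 320/360]
  110 → break 5 (new)  [load 110/360]
  90 → break 1  [load 360/360]
  80 → break 2  [load 350/360]
  80 → break 5  [load 190/360]
  70 → break 5  [load 260/360]
  70 → break 5  [load 330/360]
5 commercial breaks opened.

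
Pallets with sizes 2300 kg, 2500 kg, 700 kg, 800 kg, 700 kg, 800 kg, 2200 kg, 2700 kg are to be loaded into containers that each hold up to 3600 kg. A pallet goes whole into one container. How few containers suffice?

4

Total = 2700 + 2500 + 2300 + 2200 + 800 + 800 + 700 + 700 = 12700 kg.
Lower bound: ⌈12700/3600⌉ = 4 containers.
A packing using 4 containers:
  container 1: 2700 + 800 = 3500
  container 2: 2500 + 800 = 3300
  container 3: 2300 + 700 = 3000
  container 4: 2200 + 700 = 2900
This matches the lower bound, so 4 is optimal.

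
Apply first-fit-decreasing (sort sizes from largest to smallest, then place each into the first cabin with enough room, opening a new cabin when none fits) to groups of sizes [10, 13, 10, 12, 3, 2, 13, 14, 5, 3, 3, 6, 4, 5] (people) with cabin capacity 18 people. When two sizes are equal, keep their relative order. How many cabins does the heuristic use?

6

Sorted descending: 14, 13, 13, 12, 10, 10, 6, 5, 5, 4, 3, 3, 3, 2.
  14 → cabin 1 (new)  [load 14/18]
  13 → cabin 2 (new)  [load 13/18]
  13 → cabin 3 (new)  [load 13/18]
  12 → cabin 4 (new)  [load 12/18]
  10 → cabin 5 (new)  [load 10/18]
  10 → cabin 6 (new)  [load 10/18]
  6 → cabin 4  [load 18/18]
  5 → cabin 2  [load 18/18]
  5 → cabin 3  [load 18/18]
  4 → cabin 1  [load 18/18]
  3 → cabin 5  [load 13/18]
  3 → cabin 5  [load 16/18]
  3 → cabin 6  [load 13/18]
  2 → cabin 5  [load 18/18]
6 cabins opened.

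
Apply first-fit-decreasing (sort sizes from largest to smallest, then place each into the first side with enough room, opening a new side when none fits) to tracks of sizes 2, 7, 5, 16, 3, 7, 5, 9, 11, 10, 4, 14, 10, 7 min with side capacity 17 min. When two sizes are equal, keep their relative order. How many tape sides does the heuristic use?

Sorted descending: 16, 14, 11, 10, 10, 9, 7, 7, 7, 5, 5, 4, 3, 2.
  16 → side 1 (new)  [load 16/17]
  14 → side 2 (new)  [load 14/17]
  11 → side 3 (new)  [load 11/17]
  10 → side 4 (new)  [load 10/17]
  10 → side 5 (new)  [load 10/17]
  9 → side 6 (new)  [load 9/17]
  7 → side 4  [load 17/17]
  7 → side 5  [load 17/17]
  7 → side 6  [load 16/17]
  5 → side 3  [load 16/17]
  5 → side 7 (new)  [load 5/17]
  4 → side 7  [load 9/17]
  3 → side 2  [load 17/17]
  2 → side 7  [load 11/17]
7 tape sides opened.

7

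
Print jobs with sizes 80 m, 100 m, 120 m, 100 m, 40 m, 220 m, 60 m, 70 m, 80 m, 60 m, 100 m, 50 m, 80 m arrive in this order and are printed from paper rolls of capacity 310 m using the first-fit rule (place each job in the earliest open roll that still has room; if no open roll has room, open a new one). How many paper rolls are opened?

  80 → roll 1 (new)  [load 80/310]
  100 → roll 1  [load 180/310]
  120 → roll 1  [load 300/310]
  100 → roll 2 (new)  [load 100/310]
  40 → roll 2  [load 140/310]
  220 → roll 3 (new)  [load 220/310]
  60 → roll 2  [load 200/310]
  70 → roll 2  [load 270/310]
  80 → roll 3  [load 300/310]
  60 → roll 4 (new)  [load 60/310]
  100 → roll 4  [load 160/310]
  50 → roll 4  [load 210/310]
  80 → roll 4  [load 290/310]
4 paper rolls opened.

4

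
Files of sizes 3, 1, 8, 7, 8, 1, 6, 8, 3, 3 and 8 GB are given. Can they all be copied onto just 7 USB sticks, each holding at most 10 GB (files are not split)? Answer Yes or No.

A valid assignment using 7 USB sticks:
  USB stick 1: 8 + 1 + 1 = 10
  USB stick 2: 8 = 8
  USB stick 3: 8 = 8
  USB stick 4: 8 = 8
  USB stick 5: 7 + 3 = 10
  USB stick 6: 6 + 3 = 9
  USB stick 7: 3 = 3
Every load is within 10 GB, so 7 USB sticks suffice.

Yes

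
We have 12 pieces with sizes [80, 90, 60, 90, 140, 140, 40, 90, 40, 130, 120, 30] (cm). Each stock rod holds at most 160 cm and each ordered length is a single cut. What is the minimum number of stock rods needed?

8

Total = 140 + 140 + 130 + 120 + 90 + 90 + 90 + 80 + 60 + 40 + 40 + 30 = 1050 cm.
Lower bound: ⌈1050/160⌉ = 7 stock rods.
A packing using 8 stock rods:
  stock rod 1: 140 = 140
  stock rod 2: 140 = 140
  stock rod 3: 130 + 30 = 160
  stock rod 4: 120 + 40 = 160
  stock rod 5: 90 + 60 = 150
  stock rod 6: 90 + 40 = 130
  stock rod 7: 90 = 90
  stock rod 8: 80 = 80
No arrangement into 7 stock rods stays within capacity, so 8 is optimal.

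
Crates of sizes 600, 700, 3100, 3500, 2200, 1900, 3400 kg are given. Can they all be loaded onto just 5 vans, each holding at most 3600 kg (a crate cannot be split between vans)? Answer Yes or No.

Yes

A valid assignment using 5 vans:
  van 1: 3500 = 3500
  van 2: 3400 = 3400
  van 3: 3100 = 3100
  van 4: 2200 + 700 + 600 = 3500
  van 5: 1900 = 1900
Every load is within 3600 kg, so 5 vans suffice.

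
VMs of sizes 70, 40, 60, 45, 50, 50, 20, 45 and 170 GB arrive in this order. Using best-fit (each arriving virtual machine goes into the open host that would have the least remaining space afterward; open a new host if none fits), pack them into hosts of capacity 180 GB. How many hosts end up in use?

  70 → host 1 (new)  [load 70/180]
  40 → host 1  [load 110/180]
  60 → host 1  [load 170/180]
  45 → host 2 (new)  [load 45/180]
  50 → host 2  [load 95/180]
  50 → host 2  [load 145/180]
  20 → host 2  [load 165/180]
  45 → host 3 (new)  [load 45/180]
  170 → host 4 (new)  [load 170/180]
4 hosts opened.

4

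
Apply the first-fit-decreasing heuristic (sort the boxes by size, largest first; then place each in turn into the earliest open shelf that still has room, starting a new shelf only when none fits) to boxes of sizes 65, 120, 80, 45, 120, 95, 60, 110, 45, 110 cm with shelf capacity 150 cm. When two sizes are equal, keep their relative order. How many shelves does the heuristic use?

Sorted descending: 120, 120, 110, 110, 95, 80, 65, 60, 45, 45.
  120 → shelf 1 (new)  [load 120/150]
  120 → shelf 2 (new)  [load 120/150]
  110 → shelf 3 (new)  [load 110/150]
  110 → shelf 4 (new)  [load 110/150]
  95 → shelf 5 (new)  [load 95/150]
  80 → shelf 6 (new)  [load 80/150]
  65 → shelf 6  [load 145/150]
  60 → shelf 7 (new)  [load 60/150]
  45 → shelf 5  [load 140/150]
  45 → shelf 7  [load 105/150]
7 shelves opened.

7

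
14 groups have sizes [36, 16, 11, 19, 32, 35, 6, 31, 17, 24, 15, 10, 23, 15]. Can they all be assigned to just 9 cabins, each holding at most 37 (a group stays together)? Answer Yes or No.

A valid assignment using 9 cabins:
  cabin 1: 36 = 36
  cabin 2: 35 = 35
  cabin 3: 32 = 32
  cabin 4: 31 + 6 = 37
  cabin 5: 24 + 11 = 35
  cabin 6: 23 + 10 = 33
  cabin 7: 19 + 17 = 36
  cabin 8: 16 + 15 = 31
  cabin 9: 15 = 15
Every load is within 37, so 9 cabins suffice.

Yes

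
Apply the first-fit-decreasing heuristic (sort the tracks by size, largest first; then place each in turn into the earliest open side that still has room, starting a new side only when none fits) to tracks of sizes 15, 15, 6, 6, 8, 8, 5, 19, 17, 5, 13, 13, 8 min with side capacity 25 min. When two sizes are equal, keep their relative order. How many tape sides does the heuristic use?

Sorted descending: 19, 17, 15, 15, 13, 13, 8, 8, 8, 6, 6, 5, 5.
  19 → side 1 (new)  [load 19/25]
  17 → side 2 (new)  [load 17/25]
  15 → side 3 (new)  [load 15/25]
  15 → side 4 (new)  [load 15/25]
  13 → side 5 (new)  [load 13/25]
  13 → side 6 (new)  [load 13/25]
  8 → side 2  [load 25/25]
  8 → side 3  [load 23/25]
  8 → side 4  [load 23/25]
  6 → side 1  [load 25/25]
  6 → side 5  [load 19/25]
  5 → side 5  [load 24/25]
  5 → side 6  [load 18/25]
6 tape sides opened.

6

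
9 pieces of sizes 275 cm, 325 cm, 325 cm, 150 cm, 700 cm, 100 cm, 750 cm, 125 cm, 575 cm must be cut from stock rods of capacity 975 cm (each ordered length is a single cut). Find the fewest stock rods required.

Total = 750 + 700 + 575 + 325 + 325 + 275 + 150 + 125 + 100 = 3325 cm.
Lower bound: ⌈3325/975⌉ = 4 stock rods.
A packing using 4 stock rods:
  stock rod 1: 750 + 150 = 900
  stock rod 2: 700 + 275 = 975
  stock rod 3: 575 + 325 = 900
  stock rod 4: 325 + 125 + 100 = 550
This matches the lower bound, so 4 is optimal.

4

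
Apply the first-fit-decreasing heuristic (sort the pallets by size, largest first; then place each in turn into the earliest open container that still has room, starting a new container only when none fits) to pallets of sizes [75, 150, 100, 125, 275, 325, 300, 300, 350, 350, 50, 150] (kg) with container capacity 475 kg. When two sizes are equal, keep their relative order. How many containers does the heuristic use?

Sorted descending: 350, 350, 325, 300, 300, 275, 150, 150, 125, 100, 75, 50.
  350 → container 1 (new)  [load 350/475]
  350 → container 2 (new)  [load 350/475]
  325 → container 3 (new)  [load 325/475]
  300 → container 4 (new)  [load 300/475]
  300 → container 5 (new)  [load 300/475]
  275 → container 6 (new)  [load 275/475]
  150 → container 3  [load 475/475]
  150 → container 4  [load 450/475]
  125 → container 1  [load 475/475]
  100 → container 2  [load 450/475]
  75 → container 5  [load 375/475]
  50 → container 5  [load 425/475]
6 containers opened.

6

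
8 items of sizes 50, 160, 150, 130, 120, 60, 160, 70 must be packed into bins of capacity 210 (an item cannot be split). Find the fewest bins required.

Total = 160 + 160 + 150 + 130 + 120 + 70 + 60 + 50 = 900.
Lower bound: ⌈900/210⌉ = 5 bins.
A packing using 5 bins:
  bin 1: 160 + 50 = 210
  bin 2: 160 = 160
  bin 3: 150 + 60 = 210
  bin 4: 130 + 70 = 200
  bin 5: 120 = 120
This matches the lower bound, so 5 is optimal.

5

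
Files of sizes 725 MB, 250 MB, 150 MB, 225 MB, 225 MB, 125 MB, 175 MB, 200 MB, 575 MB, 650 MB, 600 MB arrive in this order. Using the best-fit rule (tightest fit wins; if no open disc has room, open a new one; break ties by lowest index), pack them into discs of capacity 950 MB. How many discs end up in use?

  725 → disc 1 (new)  [load 725/950]
  250 → disc 2 (new)  [load 250/950]
  150 → disc 1  [load 875/950]
  225 → disc 2  [load 475/950]
  225 → disc 2  [load 700/950]
  125 → disc 2  [load 825/950]
  175 → disc 3 (new)  [load 175/950]
  200 → disc 3  [load 375/950]
  575 → disc 3  [load 950/950]
  650 → disc 4 (new)  [load 650/950]
  600 → disc 5 (new)  [load 600/950]
5 discs opened.

5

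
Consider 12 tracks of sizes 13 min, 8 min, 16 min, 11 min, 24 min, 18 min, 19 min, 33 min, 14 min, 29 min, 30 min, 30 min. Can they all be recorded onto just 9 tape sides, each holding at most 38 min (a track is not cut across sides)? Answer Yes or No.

A valid assignment using 8 tape sides:
  side 1: 33 = 33
  side 2: 30 + 8 = 38
  side 3: 30 = 30
  side 4: 29 = 29
  side 5: 24 + 14 = 38
  side 6: 19 + 18 = 37
  side 7: 16 + 13 = 29
  side 8: 11 = 11
That uses only 8 ≤ 9, so 9 tape sides are enough.

Yes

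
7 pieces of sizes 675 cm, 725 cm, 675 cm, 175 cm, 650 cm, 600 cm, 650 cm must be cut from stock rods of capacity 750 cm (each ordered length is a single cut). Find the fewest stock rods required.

Total = 725 + 675 + 675 + 650 + 650 + 600 + 175 = 4150 cm.
Lower bound: ⌈4150/750⌉ = 6 stock rods.
A packing using 7 stock rods:
  stock rod 1: 725 = 725
  stock rod 2: 675 = 675
  stock rod 3: 675 = 675
  stock rod 4: 650 = 650
  stock rod 5: 650 = 650
  stock rod 6: 600 = 600
  stock rod 7: 175 = 175
No arrangement into 6 stock rods stays within capacity, so 7 is optimal.

7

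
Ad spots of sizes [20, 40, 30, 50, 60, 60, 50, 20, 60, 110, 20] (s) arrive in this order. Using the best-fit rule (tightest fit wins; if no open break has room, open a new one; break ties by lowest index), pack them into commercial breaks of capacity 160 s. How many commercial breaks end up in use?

  20 → break 1 (new)  [load 20/160]
  40 → break 1  [load 60/160]
  30 → break 1  [load 90/160]
  50 → break 1  [load 140/160]
  60 → break 2 (new)  [load 60/160]
  60 → break 2  [load 120/160]
  50 → break 3 (new)  [load 50/160]
  20 → break 1  [load 160/160]
  60 → break 3  [load 110/160]
  110 → break 4 (new)  [load 110/160]
  20 → break 2  [load 140/160]
4 commercial breaks opened.

4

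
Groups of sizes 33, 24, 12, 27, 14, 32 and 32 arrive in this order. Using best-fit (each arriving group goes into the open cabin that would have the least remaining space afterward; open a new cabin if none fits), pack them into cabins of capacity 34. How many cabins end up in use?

6

  33 → cabin 1 (new)  [load 33/34]
  24 → cabin 2 (new)  [load 24/34]
  12 → cabin 3 (new)  [load 12/34]
  27 → cabin 4 (new)  [load 27/34]
  14 → cabin 3  [load 26/34]
  32 → cabin 5 (new)  [load 32/34]
  32 → cabin 6 (new)  [load 32/34]
6 cabins opened.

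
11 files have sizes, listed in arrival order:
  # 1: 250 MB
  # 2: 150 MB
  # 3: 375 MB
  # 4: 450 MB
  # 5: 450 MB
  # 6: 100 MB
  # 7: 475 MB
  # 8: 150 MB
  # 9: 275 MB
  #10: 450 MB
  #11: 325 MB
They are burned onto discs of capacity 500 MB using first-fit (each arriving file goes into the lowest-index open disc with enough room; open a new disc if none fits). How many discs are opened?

  250 → disc 1 (new)  [load 250/500]
  150 → disc 1  [load 400/500]
  375 → disc 2 (new)  [load 375/500]
  450 → disc 3 (new)  [load 450/500]
  450 → disc 4 (new)  [load 450/500]
  100 → disc 1  [load 500/500]
  475 → disc 5 (new)  [load 475/500]
  150 → disc 6 (new)  [load 150/500]
  275 → disc 6  [load 425/500]
  450 → disc 7 (new)  [load 450/500]
  325 → disc 8 (new)  [load 325/500]
8 discs opened.

8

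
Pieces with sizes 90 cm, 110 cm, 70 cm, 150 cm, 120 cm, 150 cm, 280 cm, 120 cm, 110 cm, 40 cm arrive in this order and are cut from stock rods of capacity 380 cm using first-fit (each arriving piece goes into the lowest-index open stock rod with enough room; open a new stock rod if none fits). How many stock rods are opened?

4

  90 → stock rod 1 (new)  [load 90/380]
  110 → stock rod 1  [load 200/380]
  70 → stock rod 1  [load 270/380]
  150 → stock rod 2 (new)  [load 150/380]
  120 → stock rod 2  [load 270/380]
  150 → stock rod 3 (new)  [load 150/380]
  280 → stock rod 4 (new)  [load 280/380]
  120 → stock rod 3  [load 270/380]
  110 → stock rod 1  [load 380/380]
  40 → stock rod 2  [load 310/380]
4 stock rods opened.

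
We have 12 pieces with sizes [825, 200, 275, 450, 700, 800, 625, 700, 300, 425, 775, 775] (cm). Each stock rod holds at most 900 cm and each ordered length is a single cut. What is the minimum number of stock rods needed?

9

Total = 825 + 800 + 775 + 775 + 700 + 700 + 625 + 450 + 425 + 300 + 275 + 200 = 6850 cm.
Lower bound: ⌈6850/900⌉ = 8 stock rods.
A packing using 9 stock rods:
  stock rod 1: 825 = 825
  stock rod 2: 800 = 800
  stock rod 3: 775 = 775
  stock rod 4: 775 = 775
  stock rod 5: 700 + 200 = 900
  stock rod 6: 700 = 700
  stock rod 7: 625 + 275 = 900
  stock rod 8: 450 + 425 = 875
  stock rod 9: 300 = 300
No arrangement into 8 stock rods stays within capacity, so 9 is optimal.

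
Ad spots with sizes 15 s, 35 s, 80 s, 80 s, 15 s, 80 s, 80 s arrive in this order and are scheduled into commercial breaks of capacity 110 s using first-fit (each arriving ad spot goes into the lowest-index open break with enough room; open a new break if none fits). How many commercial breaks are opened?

  15 → break 1 (new)  [load 15/110]
  35 → break 1  [load 50/110]
  80 → break 2 (new)  [load 80/110]
  80 → break 3 (new)  [load 80/110]
  15 → break 1  [load 65/110]
  80 → break 4 (new)  [load 80/110]
  80 → break 5 (new)  [load 80/110]
5 commercial breaks opened.

5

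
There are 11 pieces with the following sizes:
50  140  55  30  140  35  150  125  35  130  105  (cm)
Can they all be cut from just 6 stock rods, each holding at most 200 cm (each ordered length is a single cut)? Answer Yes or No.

Yes

A valid assignment using 6 stock rods:
  stock rod 1: 150 + 50 = 200
  stock rod 2: 140 + 55 = 195
  stock rod 3: 140 + 35 = 175
  stock rod 4: 130 + 35 + 30 = 195
  stock rod 5: 125 = 125
  stock rod 6: 105 = 105
Every load is within 200 cm, so 6 stock rods suffice.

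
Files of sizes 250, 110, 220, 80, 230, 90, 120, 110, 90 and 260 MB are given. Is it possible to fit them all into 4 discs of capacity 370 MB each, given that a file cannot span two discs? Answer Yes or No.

Total = 1560 MB; ⌈1560/370⌉ = 5.
At least 5 discs are required, but only 4 are allowed.

No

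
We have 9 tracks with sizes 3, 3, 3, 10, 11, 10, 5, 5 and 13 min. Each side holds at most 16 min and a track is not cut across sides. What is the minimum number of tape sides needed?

4

Total = 13 + 11 + 10 + 10 + 5 + 5 + 3 + 3 + 3 = 63 min.
Lower bound: ⌈63/16⌉ = 4 tape sides.
A packing using 4 tape sides:
  side 1: 13 + 3 = 16
  side 2: 11 + 5 = 16
  side 3: 10 + 5 = 15
  side 4: 10 + 3 + 3 = 16
This matches the lower bound, so 4 is optimal.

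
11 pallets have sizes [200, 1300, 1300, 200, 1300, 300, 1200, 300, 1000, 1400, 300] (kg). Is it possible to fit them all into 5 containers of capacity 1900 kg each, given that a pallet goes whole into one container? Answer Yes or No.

Total = 8800 kg; ⌈8800/1900⌉ = 5.
6 pallets each exceed half the capacity and cannot share a container, forcing at least 6 containers.
At least 6 containers are required, but only 5 are allowed.

No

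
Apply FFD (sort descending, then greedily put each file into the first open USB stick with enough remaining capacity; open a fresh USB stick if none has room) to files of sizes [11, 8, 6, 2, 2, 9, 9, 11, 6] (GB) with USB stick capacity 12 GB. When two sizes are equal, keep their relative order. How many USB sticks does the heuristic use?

Sorted descending: 11, 11, 9, 9, 8, 6, 6, 2, 2.
  11 → USB stick 1 (new)  [load 11/12]
  11 → USB stick 2 (new)  [load 11/12]
  9 → USB stick 3 (new)  [load 9/12]
  9 → USB stick 4 (new)  [load 9/12]
  8 → USB stick 5 (new)  [load 8/12]
  6 → USB stick 6 (new)  [load 6/12]
  6 → USB stick 6  [load 12/12]
  2 → USB stick 3  [load 11/12]
  2 → USB stick 4  [load 11/12]
6 USB sticks opened.

6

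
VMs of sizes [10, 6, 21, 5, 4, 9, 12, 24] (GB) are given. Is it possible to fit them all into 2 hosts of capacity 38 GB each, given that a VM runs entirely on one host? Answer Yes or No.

No

Total = 91 GB; ⌈91/38⌉ = 3.
At least 3 hosts are required, but only 2 are allowed.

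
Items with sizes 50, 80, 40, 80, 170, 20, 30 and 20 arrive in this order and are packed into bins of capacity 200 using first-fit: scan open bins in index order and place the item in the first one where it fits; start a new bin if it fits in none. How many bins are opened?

  50 → bin 1 (new)  [load 50/200]
  80 → bin 1  [load 130/200]
  40 → bin 1  [load 170/200]
  80 → bin 2 (new)  [load 80/200]
  170 → bin 3 (new)  [load 170/200]
  20 → bin 1  [load 190/200]
  30 → bin 2  [load 110/200]
  20 → bin 2  [load 130/200]
3 bins opened.

3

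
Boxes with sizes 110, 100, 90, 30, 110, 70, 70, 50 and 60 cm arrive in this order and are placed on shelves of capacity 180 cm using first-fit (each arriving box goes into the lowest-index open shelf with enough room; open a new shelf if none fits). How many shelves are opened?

  110 → shelf 1 (new)  [load 110/180]
  100 → shelf 2 (new)  [load 100/180]
  90 → shelf 3 (new)  [load 90/180]
  30 → shelf 1  [load 140/180]
  110 → shelf 4 (new)  [load 110/180]
  70 → shelf 2  [load 170/180]
  70 → shelf 3  [load 160/180]
  50 → shelf 4  [load 160/180]
  60 → shelf 5 (new)  [load 60/180]
5 shelves opened.

5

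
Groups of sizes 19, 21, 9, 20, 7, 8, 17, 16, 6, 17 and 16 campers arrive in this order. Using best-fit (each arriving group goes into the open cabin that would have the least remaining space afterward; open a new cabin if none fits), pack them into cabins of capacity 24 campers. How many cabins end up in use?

  19 → cabin 1 (new)  [load 19/24]
  21 → cabin 2 (new)  [load 21/24]
  9 → cabin 3 (new)  [load 9/24]
  20 → cabin 4 (new)  [load 20/24]
  7 → cabin 3  [load 16/24]
  8 → cabin 3  [load 24/24]
  17 → cabin 5 (new)  [load 17/24]
  16 → cabin 6 (new)  [load 16/24]
  6 → cabin 5  [load 23/24]
  17 → cabin 7 (new)  [load 17/24]
  16 → cabin 8 (new)  [load 16/24]
8 cabins opened.

8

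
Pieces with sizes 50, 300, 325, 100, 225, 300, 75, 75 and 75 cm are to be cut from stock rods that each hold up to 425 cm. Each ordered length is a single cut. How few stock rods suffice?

Total = 325 + 300 + 300 + 225 + 100 + 75 + 75 + 75 + 50 = 1525 cm.
Lower bound: ⌈1525/425⌉ = 4 stock rods.
A packing using 4 stock rods:
  stock rod 1: 325 + 100 = 425
  stock rod 2: 300 + 75 + 50 = 425
  stock rod 3: 300 + 75 = 375
  stock rod 4: 225 + 75 = 300
This matches the lower bound, so 4 is optimal.

4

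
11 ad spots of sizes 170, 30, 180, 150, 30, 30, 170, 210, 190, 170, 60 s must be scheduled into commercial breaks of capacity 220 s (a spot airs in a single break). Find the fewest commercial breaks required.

7

Total = 210 + 190 + 180 + 170 + 170 + 170 + 150 + 60 + 30 + 30 + 30 = 1390 s.
Lower bound: ⌈1390/220⌉ = 7 commercial breaks.
A packing using 7 commercial breaks:
  break 1: 210 = 210
  break 2: 190 + 30 = 220
  break 3: 180 + 30 = 210
  break 4: 170 + 30 = 200
  break 5: 170 = 170
  break 6: 170 = 170
  break 7: 150 + 60 = 210
This matches the lower bound, so 7 is optimal.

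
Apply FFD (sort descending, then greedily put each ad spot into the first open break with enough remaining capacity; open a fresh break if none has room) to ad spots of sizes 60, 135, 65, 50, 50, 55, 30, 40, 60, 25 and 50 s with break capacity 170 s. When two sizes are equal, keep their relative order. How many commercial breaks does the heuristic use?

4

Sorted descending: 135, 65, 60, 60, 55, 50, 50, 50, 40, 30, 25.
  135 → break 1 (new)  [load 135/170]
  65 → break 2 (new)  [load 65/170]
  60 → break 2  [load 125/170]
  60 → break 3 (new)  [load 60/170]
  55 → break 3  [load 115/170]
  50 → break 3  [load 165/170]
  50 → break 4 (new)  [load 50/170]
  50 → break 4  [load 100/170]
  40 → break 2  [load 165/170]
  30 → break 1  [load 165/170]
  25 → break 4  [load 125/170]
4 commercial breaks opened.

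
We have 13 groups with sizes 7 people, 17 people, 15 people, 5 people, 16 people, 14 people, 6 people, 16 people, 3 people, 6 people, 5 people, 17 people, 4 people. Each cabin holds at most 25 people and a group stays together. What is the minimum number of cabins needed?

6

Total = 17 + 17 + 16 + 16 + 15 + 14 + 7 + 6 + 6 + 5 + 5 + 4 + 3 = 131 people.
Lower bound: ⌈131/25⌉ = 6 cabins.
A packing using 6 cabins:
  cabin 1: 17 + 7 = 24
  cabin 2: 17 + 6 = 23
  cabin 3: 16 + 6 + 3 = 25
  cabin 4: 16 + 5 + 4 = 25
  cabin 5: 15 + 5 = 20
  cabin 6: 14 = 14
This matches the lower bound, so 6 is optimal.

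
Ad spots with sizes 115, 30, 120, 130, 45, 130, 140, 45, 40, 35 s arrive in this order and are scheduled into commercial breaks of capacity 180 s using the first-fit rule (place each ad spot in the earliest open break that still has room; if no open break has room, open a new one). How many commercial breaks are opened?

5

  115 → break 1 (new)  [load 115/180]
  30 → break 1  [load 145/180]
  120 → break 2 (new)  [load 120/180]
  130 → break 3 (new)  [load 130/180]
  45 → break 2  [load 165/180]
  130 → break 4 (new)  [load 130/180]
  140 → break 5 (new)  [load 140/180]
  45 → break 3  [load 175/180]
  40 → break 4  [load 170/180]
  35 → break 1  [load 180/180]
5 commercial breaks opened.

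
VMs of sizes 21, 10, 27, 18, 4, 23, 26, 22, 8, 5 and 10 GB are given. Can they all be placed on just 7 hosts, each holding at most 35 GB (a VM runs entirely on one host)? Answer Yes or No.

A valid assignment using 6 hosts:
  host 1: 27 + 8 = 35
  host 2: 26 + 5 + 4 = 35
  host 3: 23 + 10 = 33
  host 4: 22 + 10 = 32
  host 5: 21 = 21
  host 6: 18 = 18
That uses only 6 ≤ 7, so 7 hosts are enough.

Yes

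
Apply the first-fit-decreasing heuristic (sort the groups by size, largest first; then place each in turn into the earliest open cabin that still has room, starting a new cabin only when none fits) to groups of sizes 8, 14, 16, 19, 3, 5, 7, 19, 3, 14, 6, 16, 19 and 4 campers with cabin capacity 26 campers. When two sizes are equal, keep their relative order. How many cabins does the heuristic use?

Sorted descending: 19, 19, 19, 16, 16, 14, 14, 8, 7, 6, 5, 4, 3, 3.
  19 → cabin 1 (new)  [load 19/26]
  19 → cabin 2 (new)  [load 19/26]
  19 → cabin 3 (new)  [load 19/26]
  16 → cabin 4 (new)  [load 16/26]
  16 → cabin 5 (new)  [load 16/26]
  14 → cabin 6 (new)  [load 14/26]
  14 → cabin 7 (new)  [load 14/26]
  8 → cabin 4  [load 24/26]
  7 → cabin 1  [load 26/26]
  6 → cabin 2  [load 25/26]
  5 → cabin 3  [load 24/26]
  4 → cabin 5  [load 20/26]
  3 → cabin 5  [load 23/26]
  3 → cabin 5  [load 26/26]
7 cabins opened.

7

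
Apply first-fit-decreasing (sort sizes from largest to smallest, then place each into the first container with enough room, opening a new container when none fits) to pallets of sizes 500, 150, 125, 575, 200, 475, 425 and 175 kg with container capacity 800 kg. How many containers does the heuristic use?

Sorted descending: 575, 500, 475, 425, 200, 175, 150, 125.
  575 → container 1 (new)  [load 575/800]
  500 → container 2 (new)  [load 500/800]
  475 → container 3 (new)  [load 475/800]
  425 → container 4 (new)  [load 425/800]
  200 → container 1  [load 775/800]
  175 → container 2  [load 675/800]
  150 → container 3  [load 625/800]
  125 → container 2  [load 800/800]
4 containers opened.

4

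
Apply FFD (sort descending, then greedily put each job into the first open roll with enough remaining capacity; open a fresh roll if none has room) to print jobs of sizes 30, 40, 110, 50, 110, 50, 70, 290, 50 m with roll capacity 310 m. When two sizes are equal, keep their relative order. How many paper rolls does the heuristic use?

Sorted descending: 290, 110, 110, 70, 50, 50, 50, 40, 30.
  290 → roll 1 (new)  [load 290/310]
  110 → roll 2 (new)  [load 110/310]
  110 → roll 2  [load 220/310]
  70 → roll 2  [load 290/310]
  50 → roll 3 (new)  [load 50/310]
  50 → roll 3  [load 100/310]
  50 → roll 3  [load 150/310]
  40 → roll 3  [load 190/310]
  30 → roll 3  [load 220/310]
3 paper rolls opened.

3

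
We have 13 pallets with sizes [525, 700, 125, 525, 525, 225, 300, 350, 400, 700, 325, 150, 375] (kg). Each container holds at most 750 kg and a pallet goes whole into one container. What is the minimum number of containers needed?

Total = 700 + 700 + 525 + 525 + 525 + 400 + 375 + 350 + 325 + 300 + 225 + 150 + 125 = 5225 kg.
Lower bound: ⌈5225/750⌉ = 7 containers.
A packing using 8 containers:
  container 1: 700 = 700
  container 2: 700 = 700
  container 3: 525 + 225 = 750
  container 4: 525 + 150 = 675
  container 5: 525 + 125 = 650
  container 6: 400 + 350 = 750
  container 7: 375 + 325 = 700
  container 8: 300 = 300
No arrangement into 7 containers stays within capacity, so 8 is optimal.

8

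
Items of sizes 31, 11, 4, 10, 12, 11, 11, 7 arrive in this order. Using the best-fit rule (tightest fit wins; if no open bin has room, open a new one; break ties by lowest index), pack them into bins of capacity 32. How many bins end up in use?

4

  31 → bin 1 (new)  [load 31/32]
  11 → bin 2 (new)  [load 11/32]
  4 → bin 2  [load 15/32]
  10 → bin 2  [load 25/32]
  12 → bin 3 (new)  [load 12/32]
  11 → bin 3  [load 23/32]
  11 → bin 4 (new)  [load 11/32]
  7 → bin 2  [load 32/32]
4 bins opened.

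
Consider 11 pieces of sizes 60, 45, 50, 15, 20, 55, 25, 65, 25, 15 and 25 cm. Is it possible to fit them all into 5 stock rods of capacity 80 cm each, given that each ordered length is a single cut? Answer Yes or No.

Total = 400 cm; ⌈400/80⌉ = 5.
The bound of 5 does not rule out 5, but exhaustive search shows no assignment into 5 stock rods of capacity 80 cm exists — the minimum is 6.

No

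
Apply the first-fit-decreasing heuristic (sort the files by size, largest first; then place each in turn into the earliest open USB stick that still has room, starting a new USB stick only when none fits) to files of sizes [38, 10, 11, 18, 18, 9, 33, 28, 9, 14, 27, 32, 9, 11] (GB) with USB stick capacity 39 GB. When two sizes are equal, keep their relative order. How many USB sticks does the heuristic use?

Sorted descending: 38, 33, 32, 28, 27, 18, 18, 14, 11, 11, 10, 9, 9, 9.
  38 → USB stick 1 (new)  [load 38/39]
  33 → USB stick 2 (new)  [load 33/39]
  32 → USB stick 3 (new)  [load 32/39]
  28 → USB stick 4 (new)  [load 28/39]
  27 → USB stick 5 (new)  [load 27/39]
  18 → USB stick 6 (new)  [load 18/39]
  18 → USB stick 6  [load 36/39]
  14 → USB stick 7 (new)  [load 14/39]
  11 → USB stick 4  [load 39/39]
  11 → USB stick 5  [load 38/39]
  10 → USB stick 7  [load 24/39]
  9 → USB stick 7  [load 33/39]
  9 → USB stick 8 (new)  [load 9/39]
  9 → USB stick 8  [load 18/39]
8 USB sticks opened.

8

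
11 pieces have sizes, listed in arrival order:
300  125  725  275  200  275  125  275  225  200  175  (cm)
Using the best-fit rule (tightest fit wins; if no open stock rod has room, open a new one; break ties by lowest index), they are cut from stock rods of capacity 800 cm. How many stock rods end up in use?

  300 → stock rod 1 (new)  [load 300/800]
  125 → stock rod 1  [load 425/800]
  725 → stock rod 2 (new)  [load 725/800]
  275 → stock rod 1  [load 700/800]
  200 → stock rod 3 (new)  [load 200/800]
  275 → stock rod 3  [load 475/800]
  125 → stock rod 3  [load 600/800]
  275 → stock rod 4 (new)  [load 275/800]
  225 → stock rod 4  [load 500/800]
  200 → stock rod 3  [load 800/800]
  175 → stock rod 4  [load 675/800]
4 stock rods opened.

4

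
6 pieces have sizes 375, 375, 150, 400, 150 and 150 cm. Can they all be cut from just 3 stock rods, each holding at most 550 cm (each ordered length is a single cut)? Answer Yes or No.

A valid assignment using 3 stock rods:
  stock rod 1: 400 + 150 = 550
  stock rod 2: 375 + 150 = 525
  stock rod 3: 375 + 150 = 525
Every load is within 550 cm, so 3 stock rods suffice.

Yes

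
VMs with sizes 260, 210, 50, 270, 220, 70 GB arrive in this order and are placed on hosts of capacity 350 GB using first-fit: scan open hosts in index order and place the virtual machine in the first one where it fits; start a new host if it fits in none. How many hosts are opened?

  260 → host 1 (new)  [load 260/350]
  210 → host 2 (new)  [load 210/350]
  50 → host 1  [load 310/350]
  270 → host 3 (new)  [load 270/350]
  220 → host 4 (new)  [load 220/350]
  70 → host 2  [load 280/350]
4 hosts opened.

4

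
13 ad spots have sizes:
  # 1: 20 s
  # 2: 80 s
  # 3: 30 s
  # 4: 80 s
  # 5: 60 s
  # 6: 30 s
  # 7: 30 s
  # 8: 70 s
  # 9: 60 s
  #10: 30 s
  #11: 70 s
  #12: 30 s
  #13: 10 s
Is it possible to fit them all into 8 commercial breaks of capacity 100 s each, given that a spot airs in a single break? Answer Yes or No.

A valid assignment using 7 commercial breaks:
  break 1: 80 + 20 = 100
  break 2: 80 + 10 = 90
  break 3: 70 + 30 = 100
  break 4: 70 + 30 = 100
  break 5: 60 + 30 = 90
  break 6: 60 + 30 = 90
  break 7: 30 = 30
That uses only 7 ≤ 8, so 8 commercial breaks are enough.

Yes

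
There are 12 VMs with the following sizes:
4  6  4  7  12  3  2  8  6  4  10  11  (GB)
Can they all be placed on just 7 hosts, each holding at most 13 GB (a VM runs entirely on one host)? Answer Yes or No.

Yes

A valid assignment using 7 hosts:
  host 1: 12 = 12
  host 2: 11 + 2 = 13
  host 3: 10 + 3 = 13
  host 4: 8 + 4 = 12
  host 5: 7 + 6 = 13
  host 6: 6 + 4 = 10
  host 7: 4 = 4
Every load is within 13 GB, so 7 hosts suffice.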